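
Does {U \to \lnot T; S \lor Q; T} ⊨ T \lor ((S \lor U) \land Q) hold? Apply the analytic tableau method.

Yes

Initial set: {(U \to \lnot T); (S \lor Q); T; \lnot (T \lor ((S \lor U) \land Q))}.
\lnot (T \lor ((S \lor U) \land Q)): α-rule — add \lnot T, \lnot ((S \lor U) \land Q).
× closes — contains both T and \lnot T.
All 1 branch closes.
Every branch closed, so the premises entail the conclusion.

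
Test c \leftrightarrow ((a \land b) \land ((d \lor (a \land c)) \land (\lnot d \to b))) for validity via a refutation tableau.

Not valid

Assume the negation and expand:
Initial set: {\lnot (c \leftrightarrow ((a \land b) \land ((d \lor (a \land c)) \land (\lnot d \to b))))}.
\lnot (c \leftrightarrow ((a \land b) \land ((d \lor (a \land c)) \land (\lnot d \to b)))): β-rule — branch into c, \lnot ((a \land b) \land ((d \lor (a \land c)) \land (\lnot d \to b)))  //  \lnot c, ((a \land b) \land ((d \lor (a \land c)) \land (\lnot d \to b))).
  branch 1 (add c, \lnot ((a \land b) \land ((d \lor (a \land c)) \land (\lnot d \to b)))):
    \lnot ((a \land b) \land ((d \lor (a \land c)) \land (\lnot d \to b))): β-rule — branch into \lnot (a \land b)  //  \lnot ((d \lor (a \land c)) \land (\lnot d \to b)).
      branch 1.1 (add \lnot (a \land b)):
        \lnot (a \land b): β-rule — branch into \lnot a  //  \lnot b.
          branch 1.1.1 (add \lnot a):
            ○ open, literals {a=false, c=true}.
          branch 1.1.2 (add \lnot b):
            ○ open, literals {b=false, c=true}.
      branch 1.2 (add \lnot ((d \lor (a \land c)) \land (\lnot d \to b))):
        \lnot ((d \lor (a \land c)) \land (\lnot d \to b)): β-rule — branch into \lnot (d \lor (a \land c))  //  \lnot (\lnot d \to b).
          branch 1.2.1 (add \lnot (d \lor (a \land c))):
            \lnot (d \lor (a \land c)): α-rule — add \lnot d, \lnot (a \land c).
            \lnot (a \land c): β-rule — branch into \lnot a  //  \lnot c.
              branch 1.2.1.1 (add \lnot a):
                ○ open, literals {a=false, c=true, d=false}.
              branch 1.2.1.2 (add \lnot c):
                × closes — contains both c and \lnot c.
          branch 1.2.2 (add \lnot (\lnot d \to b)):
            \lnot (\lnot d \to b): α-rule — add \lnot d, \lnot b.
            ○ open, literals {b=false, c=true, d=false}.
  branch 2 (add \lnot c, ((a \land b) \land ((d \lor (a \land c)) \land (\lnot d \to b)))):
    ((a \land b) \land ((d \lor (a \land c)) \land (\lnot d \to b))): α-rule — add (a \land b), ((d \lor (a \land c)) \land (\lnot d \to b)).
    (a \land b): α-rule — add a, b.
    ((d \lor (a \land c)) \land (\lnot d \to b)): α-rule — add (d \lor (a \land c)), (\lnot d \to b).
    (d \lor (a \land c)): β-rule — branch into d  //  (a \land c).
      branch 2.1 (add d):
        (\lnot d \to b): β-rule — branch into \lnot \lnot d  //  b.
          branch 2.1.1 (add \lnot \lnot d):
            ○ open, literals {a=true, b=true, c=false, d=true}.
          branch 2.1.2 (add b):
            ○ open, literals {a=true, b=true, c=false, d=true}.
      branch 2.2 (add (a \land c)):
        (a \land c): α-rule — add a, c.
        × closes — contains both c and \lnot c.
2 branches closed, 6 open.
An open branch gives a countermodel: a=false, c=true (unmentioned atoms arbitrary); under it the original formula is false.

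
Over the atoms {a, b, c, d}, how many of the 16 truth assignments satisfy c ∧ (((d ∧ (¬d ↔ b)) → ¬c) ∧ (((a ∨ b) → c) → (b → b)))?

6

Initial set: {(c ∧ (((d ∧ (¬d ↔ b)) → ¬c) ∧ (((a ∨ b) → c) → (b → b))))}.
(c ∧ (((d ∧ (¬d ↔ b)) → ¬c) ∧ (((a ∨ b) → c) → (b → b)))): α-rule — add c, (((d ∧ (¬d ↔ b)) → ¬c) ∧ (((a ∨ b) → c) → (b → b))).
(((d ∧ (¬d ↔ b)) → ¬c) ∧ (((a ∨ b) → c) → (b → b))): α-rule — add ((d ∧ (¬d ↔ b)) → ¬c), (((a ∨ b) → c) → (b → b)).
((d ∧ (¬d ↔ b)) → ¬c): β-rule — branch into ¬(d ∧ (¬d ↔ b))  //  ¬c.
  branch 1 (add ¬(d ∧ (¬d ↔ b))):
    (((a ∨ b) → c) → (b → b)): β-rule — branch into ¬((a ∨ b) → c)  //  (b → b).
      branch 1.1 (add ¬((a ∨ b) → c)):
        ¬((a ∨ b) → c): α-rule — add (a ∨ b), ¬c.
        × closes — contains both c and ¬c.
      branch 1.2 (add (b → b)):
        ¬(d ∧ (¬d ↔ b)): β-rule — branch into ¬d  //  ¬(¬d ↔ b).
          branch 1.2.1 (add ¬d):
            (b → b): β-rule — branch into ¬b  //  b.
              branch 1.2.1.1 (add ¬b):
                ○ open, literals {b=F, c=T, d=F}.
              branch 1.2.1.2 (add b):
                ○ open, literals {b=T, c=T, d=F}.
          branch 1.2.2 (add ¬(¬d ↔ b)):
            (b → b): β-rule — branch into ¬b  //  b.
              branch 1.2.2.1 (add ¬b):
                ¬(¬d ↔ b): β-rule — branch into ¬d, ¬b  //  ¬¬d, b.
                  branch 1.2.2.1.1 (add ¬d, ¬b):
                    ○ open, literals {b=F, c=T, d=F}.
                  branch 1.2.2.1.2 (add ¬¬d, b):
                    × closes — contains both b and ¬b.
              branch 1.2.2.2 (add b):
                ¬(¬d ↔ b): β-rule — branch into ¬d, ¬b  //  ¬¬d, b.
                  branch 1.2.2.2.1 (add ¬d, ¬b):
                    × closes — contains both b and ¬b.
                  branch 1.2.2.2.2 (add ¬¬d, b):
                    ○ open, literals {b=T, c=T, d=T}.
  branch 2 (add ¬c):
    × closes — contains both c and ¬c.
4 branches closed, 4 open.
Each open branch fixes some atoms; the unmentioned ones are free. Counting distinct full assignments: branch {b=F, c=T, d=F} (a) contributes 2 new; branch {b=T, c=T, d=F} (a) contributes 2 new; branch {b=F, c=T, d=F} (a) contributes 0 new; branch {b=T, c=T, d=T} (a) contributes 2 new. Total: 6.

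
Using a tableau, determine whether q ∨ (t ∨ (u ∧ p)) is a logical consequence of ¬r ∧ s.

Initial set: {(¬r ∧ s); ¬(q ∨ (t ∨ (u ∧ p)))}.
(¬r ∧ s): α-rule — add ¬r, s.
¬(q ∨ (t ∨ (u ∧ p))): α-rule — add ¬q, ¬(t ∨ (u ∧ p)).
¬(t ∨ (u ∧ p)): α-rule — add ¬t, ¬(u ∧ p).
¬(u ∧ p): β-rule — branch into ¬u  //  ¬p.
  branch 1 (add ¬u):
    ○ open, literals {q=0, r=0, s=1, t=0, u=0}.
  branch 2 (add ¬p):
    ○ open, literals {p=0, q=0, r=0, s=1, t=0}.
0 branches closed, 2 open.
An open branch gives a countermodel: q=0, r=0, s=1, t=0, u=0 (unmentioned atoms arbitrary); the premises hold there but the conclusion fails.

No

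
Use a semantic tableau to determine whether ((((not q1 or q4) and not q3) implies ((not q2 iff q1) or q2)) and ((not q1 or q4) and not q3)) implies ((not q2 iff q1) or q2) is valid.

Valid

Assume the negation and expand:
Initial set: {not (((((not q1 or q4) and not q3) implies ((not q2 iff q1) or q2)) and ((not q1 or q4) and not q3)) implies ((not q2 iff q1) or q2))}.
not (((((not q1 or q4) and not q3) implies ((not q2 iff q1) or q2)) and ((not q1 or q4) and not q3)) implies ((not q2 iff q1) or q2)): α-rule — add ((((not q1 or q4) and not q3) implies ((not q2 iff q1) or q2)) and ((not q1 or q4) and not q3)), not ((not q2 iff q1) or q2).
((((not q1 or q4) and not q3) implies ((not q2 iff q1) or q2)) and ((not q1 or q4) and not q3)): α-rule — add (((not q1 or q4) and not q3) implies ((not q2 iff q1) or q2)), ((not q1 or q4) and not q3).
not ((not q2 iff q1) or q2): α-rule — add not (not q2 iff q1), not q2.
((not q1 or q4) and not q3): α-rule — add (not q1 or q4), not q3.
(((not q1 or q4) and not q3) implies ((not q2 iff q1) or q2)): β-rule — branch into not ((not q1 or q4) and not q3)  //  ((not q2 iff q1) or q2).
  branch 1 (add not ((not q1 or q4) and not q3)):
    not (not q2 iff q1): β-rule — branch into not q2, not q1  //  not not q2, q1.
      branch 1.1 (add not q2, not q1):
        (not q1 or q4): β-rule — branch into not q1  //  q4.
          branch 1.1.1 (add not q1):
            not ((not q1 or q4) and not q3): β-rule — branch into not (not q1 or q4)  //  not not q3.
              branch 1.1.1.1 (add not (not q1 or q4)):
                not (not q1 or q4): α-rule — add not not q1, not q4.
                × closes — contains both q1 and not q1.
              branch 1.1.1.2 (add not not q3):
                × closes — contains both q3 and not q3.
          branch 1.1.2 (add q4):
            not ((not q1 or q4) and not q3): β-rule — branch into not (not q1 or q4)  //  not not q3.
              branch 1.1.2.1 (add not (not q1 or q4)):
                not (not q1 or q4): α-rule — add not not q1, not q4.
                × closes — contains both q1 and not q1.
              branch 1.1.2.2 (add not not q3):
                × closes — contains both q3 and not q3.
      branch 1.2 (add not not q2, q1):
        × closes — contains both q2 and not q2.
  branch 2 (add ((not q2 iff q1) or q2)):
    not (not q2 iff q1): β-rule — branch into not q2, not q1  //  not not q2, q1.
      branch 2.1 (add not q2, not q1):
        (not q1 or q4): β-rule — branch into not q1  //  q4.
          branch 2.1.1 (add not q1):
            ((not q2 iff q1) or q2): β-rule — branch into (not q2 iff q1)  //  q2.
              branch 2.1.1.1 (add (not q2 iff q1)):
                (not q2 iff q1): β-rule — branch into not q2, q1  //  not not q2, not q1.
                  branch 2.1.1.1.1 (add not q2, q1):
                    × closes — contains both q1 and not q1.
                  branch 2.1.1.1.2 (add not not q2, not q1):
                    × closes — contains both q2 and not q2.
              branch 2.1.1.2 (add q2):
                × closes — contains both q2 and not q2.
          branch 2.1.2 (add q4):
            ((not q2 iff q1) or q2): β-rule — branch into (not q2 iff q1)  //  q2.
              branch 2.1.2.1 (add (not q2 iff q1)):
                (not q2 iff q1): β-rule — branch into not q2, q1  //  not not q2, not q1.
                  branch 2.1.2.1.1 (add not q2, q1):
                    × closes — contains both q1 and not q1.
                  branch 2.1.2.1.2 (add not not q2, not q1):
                    × closes — contains both q2 and not q2.
              branch 2.1.2.2 (add q2):
                × closes — contains both q2 and not q2.
      branch 2.2 (add not not q2, q1):
        × closes — contains both q2 and not q2.
All 12 branches close.
Every branch closed, so the negation is unsatisfiable and the formula is valid.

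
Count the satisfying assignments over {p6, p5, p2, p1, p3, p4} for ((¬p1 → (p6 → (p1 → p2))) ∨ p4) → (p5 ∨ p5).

32

Initial set: {(((¬p1 → (p6 → (p1 → p2))) ∨ p4) → (p5 ∨ p5))}.
(((¬p1 → (p6 → (p1 → p2))) ∨ p4) → (p5 ∨ p5)): β-rule — branch into ¬((¬p1 → (p6 → (p1 → p2))) ∨ p4)  //  (p5 ∨ p5).
  branch 1 (add ¬((¬p1 → (p6 → (p1 → p2))) ∨ p4)):
    ¬((¬p1 → (p6 → (p1 → p2))) ∨ p4): α-rule — add ¬(¬p1 → (p6 → (p1 → p2))), ¬p4.
    ¬(¬p1 → (p6 → (p1 → p2))): α-rule — add ¬p1, ¬(p6 → (p1 → p2)).
    ¬(p6 → (p1 → p2)): α-rule — add p6, ¬(p1 → p2).
    ¬(p1 → p2): α-rule — add p1, ¬p2.
    × closes — contains both p1 and ¬p1.
  branch 2 (add (p5 ∨ p5)):
    (p5 ∨ p5): β-rule — branch into p5  //  p5.
      branch 2.1 (add p5):
        ○ open, literals {p5=1}.
      branch 2.2 (add p5):
        ○ open, literals {p5=1}.
1 branch closed, 2 open.
Each open branch fixes some atoms; the unmentioned ones are free. Counting distinct full assignments: branch {p5=1} (p6, p2, p1, p3, p4) contributes 32 new; branch {p5=1} (p6, p2, p1, p3, p4) contributes 0 new. Total: 32.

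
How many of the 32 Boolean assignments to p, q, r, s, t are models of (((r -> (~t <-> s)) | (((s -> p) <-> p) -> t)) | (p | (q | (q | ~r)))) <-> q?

16

Initial set: {((((r -> (~t <-> s)) | (((s -> p) <-> p) -> t)) | (p | (q | (q | ~r)))) <-> q)}.
((((r -> (~t <-> s)) | (((s -> p) <-> p) -> t)) | (p | (q | (q | ~r)))) <-> q): β-rule — branch into (((r -> (~t <-> s)) | (((s -> p) <-> p) -> t)) | (p | (q | (q | ~r)))), q  //  ~(((r -> (~t <-> s)) | (((s -> p) <-> p) -> t)) | (p | (q | (q | ~r)))), ~q.
  branch 1 (add (((r -> (~t <-> s)) | (((s -> p) <-> p) -> t)) | (p | (q | (q | ~r)))), q):
    (((r -> (~t <-> s)) | (((s -> p) <-> p) -> t)) | (p | (q | (q | ~r)))): β-rule — branch into ((r -> (~t <-> s)) | (((s -> p) <-> p) -> t))  //  (p | (q | (q | ~r))).
      branch 1.1 (add ((r -> (~t <-> s)) | (((s -> p) <-> p) -> t))):
        ((r -> (~t <-> s)) | (((s -> p) <-> p) -> t)): β-rule — branch into (r -> (~t <-> s))  //  (((s -> p) <-> p) -> t).
          branch 1.1.1 (add (r -> (~t <-> s))):
            (r -> (~t <-> s)): β-rule — branch into ~r  //  (~t <-> s).
              branch 1.1.1.1 (add ~r):
                ○ open, literals {q=true, r=false}.
              branch 1.1.1.2 (add (~t <-> s)):
                (~t <-> s): β-rule — branch into ~t, s  //  ~~t, ~s.
                  branch 1.1.1.2.1 (add ~t, s):
                    ○ open, literals {q=true, s=true, t=false}.
                  branch 1.1.1.2.2 (add ~~t, ~s):
                    ○ open, literals {q=true, s=false, t=true}.
          branch 1.1.2 (add (((s -> p) <-> p) -> t)):
            (((s -> p) <-> p) -> t): β-rule — branch into ~((s -> p) <-> p)  //  t.
              branch 1.1.2.1 (add ~((s -> p) <-> p)):
                ~((s -> p) <-> p): β-rule — branch into (s -> p), ~p  //  ~(s -> p), p.
                  branch 1.1.2.1.1 (add (s -> p), ~p):
                    (s -> p): β-rule — branch into ~s  //  p.
                      branch 1.1.2.1.1.1 (add ~s):
                        ○ open, literals {p=false, q=true, s=false}.
                      branch 1.1.2.1.1.2 (add p):
                        × closes — contains both p and ~p.
                  branch 1.1.2.1.2 (add ~(s -> p), p):
                    ~(s -> p): α-rule — add s, ~p.
                    × closes — contains both p and ~p.
              branch 1.1.2.2 (add t):
                ○ open, literals {q=true, t=true}.
      branch 1.2 (add (p | (q | (q | ~r)))):
        (p | (q | (q | ~r))): β-rule — branch into p  //  (q | (q | ~r)).
          branch 1.2.1 (add p):
            ○ open, literals {p=true, q=true}.
          branch 1.2.2 (add (q | (q | ~r))):
            (q | (q | ~r)): β-rule — branch into q  //  (q | ~r).
              branch 1.2.2.1 (add q):
                ○ open, literals {q=true}.
              branch 1.2.2.2 (add (q | ~r)):
                (q | ~r): β-rule — branch into q  //  ~r.
                  branch 1.2.2.2.1 (add q):
                    ○ open, literals {q=true}.
                  branch 1.2.2.2.2 (add ~r):
                    ○ open, literals {q=true, r=false}.
  branch 2 (add ~(((r -> (~t <-> s)) | (((s -> p) <-> p) -> t)) | (p | (q | (q | ~r)))), ~q):
    ~(((r -> (~t <-> s)) | (((s -> p) <-> p) -> t)) | (p | (q | (q | ~r)))): α-rule — add ~((r -> (~t <-> s)) | (((s -> p) <-> p) -> t)), ~(p | (q | (q | ~r))).
    ~((r -> (~t <-> s)) | (((s -> p) <-> p) -> t)): α-rule — add ~(r -> (~t <-> s)), ~(((s -> p) <-> p) -> t).
    ~(p | (q | (q | ~r))): α-rule — add ~p, ~(q | (q | ~r)).
    ~(r -> (~t <-> s)): α-rule — add r, ~(~t <-> s).
    ~(((s -> p) <-> p) -> t): α-rule — add ((s -> p) <-> p), ~t.
    ~(q | (q | ~r)): α-rule — add ~q, ~(q | ~r).
    ~(q | ~r): α-rule — add ~q, ~~r.
    ~(~t <-> s): β-rule — branch into ~t, ~s  //  ~~t, s.
      branch 2.1 (add ~t, ~s):
        ((s -> p) <-> p): β-rule — branch into (s -> p), p  //  ~(s -> p), ~p.
          branch 2.1.1 (add (s -> p), p):
            × closes — contains both p and ~p.
          branch 2.1.2 (add ~(s -> p), ~p):
            ~(s -> p): α-rule — add s, ~p.
            × closes — contains both s and ~s.
      branch 2.2 (add ~~t, s):
        × closes — contains both t and ~t.
5 branches closed, 9 open.
Each open branch fixes some atoms; the unmentioned ones are free. Counting distinct full assignments: branch {q=true, r=false} (p, s, t) contributes 8 new; branch {q=true, s=true, t=false} (p, r) contributes 2 new; branch {q=true, s=false, t=true} (p, r) contributes 2 new; branch {p=false, q=true, s=false} (r, t) contributes 1 new; branch {q=true, t=true} (p, r, s) contributes 2 new; branch {p=true, q=true} (r, s, t) contributes 1 new; branch {q=true} (p, r, s, t) contributes 0 new; branch {q=true} (p, r, s, t) contributes 0 new; branch {q=true, r=false} (p, s, t) contributes 0 new. Total: 16.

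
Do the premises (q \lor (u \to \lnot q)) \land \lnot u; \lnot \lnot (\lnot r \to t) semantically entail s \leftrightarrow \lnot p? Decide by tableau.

Initial set: {((q \lor (u \to \lnot q)) \land \lnot u); \lnot \lnot (\lnot r \to t); \lnot (s \leftrightarrow \lnot p)}.
((q \lor (u \to \lnot q)) \land \lnot u): α-rule — add (q \lor (u \to \lnot q)), \lnot u.
\lnot \lnot (\lnot r \to t): drop double negation, giving (\lnot r \to t).
\lnot (s \leftrightarrow \lnot p): β-rule — branch into s, \lnot \lnot p  //  \lnot s, \lnot p.
  branch 1 (add s, \lnot \lnot p):
    (q \lor (u \to \lnot q)): β-rule — branch into q  //  (u \to \lnot q).
      branch 1.1 (add q):
        (\lnot r \to t): β-rule — branch into \lnot \lnot r  //  t.
          branch 1.1.1 (add \lnot \lnot r):
            ○ open, literals {p=true, q=true, r=true, s=true, u=false}.
          branch 1.1.2 (add t):
            ○ open, literals {p=true, q=true, s=true, t=true, u=false}.
      branch 1.2 (add (u \to \lnot q)):
        (\lnot r \to t): β-rule — branch into \lnot \lnot r  //  t.
          branch 1.2.1 (add \lnot \lnot r):
            (u \to \lnot q): β-rule — branch into \lnot u  //  \lnot q.
              branch 1.2.1.1 (add \lnot u):
                ○ open, literals {p=true, r=true, s=true, u=false}.
              branch 1.2.1.2 (add \lnot q):
                ○ open, literals {p=true, q=false, r=true, s=true, u=false}.
          branch 1.2.2 (add t):
            (u \to \lnot q): β-rule — branch into \lnot u  //  \lnot q.
              branch 1.2.2.1 (add \lnot u):
                ○ open, literals {p=true, s=true, t=true, u=false}.
              branch 1.2.2.2 (add \lnot q):
                ○ open, literals {p=true, q=false, s=true, t=true, u=false}.
  branch 2 (add \lnot s, \lnot p):
    (q \lor (u \to \lnot q)): β-rule — branch into q  //  (u \to \lnot q).
      branch 2.1 (add q):
        (\lnot r \to t): β-rule — branch into \lnot \lnot r  //  t.
          branch 2.1.1 (add \lnot \lnot r):
            ○ open, literals {p=false, q=true, r=true, s=false, u=false}.
          branch 2.1.2 (add t):
            ○ open, literals {p=false, q=true, s=false, t=true, u=false}.
      branch 2.2 (add (u \to \lnot q)):
        (\lnot r \to t): β-rule — branch into \lnot \lnot r  //  t.
          branch 2.2.1 (add \lnot \lnot r):
            (u \to \lnot q): β-rule — branch into \lnot u  //  \lnot q.
              branch 2.2.1.1 (add \lnot u):
                ○ open, literals {p=false, r=true, s=false, u=false}.
              branch 2.2.1.2 (add \lnot q):
                ○ open, literals {p=false, q=false, r=true, s=false, u=false}.
          branch 2.2.2 (add t):
            (u \to \lnot q): β-rule — branch into \lnot u  //  \lnot q.
              branch 2.2.2.1 (add \lnot u):
                ○ open, literals {p=false, s=false, t=true, u=false}.
              branch 2.2.2.2 (add \lnot q):
                ○ open, literals {p=false, q=false, s=false, t=true, u=false}.
0 branches closed, 12 open.
An open branch gives a countermodel: p=true, q=true, r=true, s=true, u=false (unmentioned atoms arbitrary); the premises hold there but the conclusion fails.

No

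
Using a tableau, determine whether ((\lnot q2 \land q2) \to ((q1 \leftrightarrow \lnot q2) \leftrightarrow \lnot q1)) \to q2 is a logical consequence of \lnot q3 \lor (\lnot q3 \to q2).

No

Initial set: {(\lnot q3 \lor (\lnot q3 \to q2)); \lnot (((\lnot q2 \land q2) \to ((q1 \leftrightarrow \lnot q2) \leftrightarrow \lnot q1)) \to q2)}.
\lnot (((\lnot q2 \land q2) \to ((q1 \leftrightarrow \lnot q2) \leftrightarrow \lnot q1)) \to q2): α-rule — add ((\lnot q2 \land q2) \to ((q1 \leftrightarrow \lnot q2) \leftrightarrow \lnot q1)), \lnot q2.
(\lnot q3 \lor (\lnot q3 \to q2)): β-rule — branch into \lnot q3  //  (\lnot q3 \to q2).
  branch 1 (add \lnot q3):
    ((\lnot q2 \land q2) \to ((q1 \leftrightarrow \lnot q2) \leftrightarrow \lnot q1)): β-rule — branch into \lnot (\lnot q2 \land q2)  //  ((q1 \leftrightarrow \lnot q2) \leftrightarrow \lnot q1).
      branch 1.1 (add \lnot (\lnot q2 \land q2)):
        \lnot (\lnot q2 \land q2): β-rule — branch into \lnot \lnot q2  //  \lnot q2.
          branch 1.1.1 (add \lnot \lnot q2):
            × closes — contains both q2 and \lnot q2.
          branch 1.1.2 (add \lnot q2):
            ○ open, literals {q2=0, q3=0}.
      branch 1.2 (add ((q1 \leftrightarrow \lnot q2) \leftrightarrow \lnot q1)):
        ((q1 \leftrightarrow \lnot q2) \leftrightarrow \lnot q1): β-rule — branch into (q1 \leftrightarrow \lnot q2), \lnot q1  //  \lnot (q1 \leftrightarrow \lnot q2), \lnot \lnot q1.
          branch 1.2.1 (add (q1 \leftrightarrow \lnot q2), \lnot q1):
            (q1 \leftrightarrow \lnot q2): β-rule — branch into q1, \lnot q2  //  \lnot q1, \lnot \lnot q2.
              branch 1.2.1.1 (add q1, \lnot q2):
                × closes — contains both q1 and \lnot q1.
              branch 1.2.1.2 (add \lnot q1, \lnot \lnot q2):
                × closes — contains both q2 and \lnot q2.
          branch 1.2.2 (add \lnot (q1 \leftrightarrow \lnot q2), \lnot \lnot q1):
            \lnot (q1 \leftrightarrow \lnot q2): β-rule — branch into q1, \lnot \lnot q2  //  \lnot q1, \lnot q2.
              branch 1.2.2.1 (add q1, \lnot \lnot q2):
                × closes — contains both q2 and \lnot q2.
              branch 1.2.2.2 (add \lnot q1, \lnot q2):
                × closes — contains both q1 and \lnot q1.
  branch 2 (add (\lnot q3 \to q2)):
    ((\lnot q2 \land q2) \to ((q1 \leftrightarrow \lnot q2) \leftrightarrow \lnot q1)): β-rule — branch into \lnot (\lnot q2 \land q2)  //  ((q1 \leftrightarrow \lnot q2) \leftrightarrow \lnot q1).
      branch 2.1 (add \lnot (\lnot q2 \land q2)):
        (\lnot q3 \to q2): β-rule — branch into \lnot \lnot q3  //  q2.
          branch 2.1.1 (add \lnot \lnot q3):
            \lnot (\lnot q2 \land q2): β-rule — branch into \lnot \lnot q2  //  \lnot q2.
              branch 2.1.1.1 (add \lnot \lnot q2):
                × closes — contains both q2 and \lnot q2.
              branch 2.1.1.2 (add \lnot q2):
                ○ open, literals {q2=0, q3=1}.
          branch 2.1.2 (add q2):
            × closes — contains both q2 and \lnot q2.
      branch 2.2 (add ((q1 \leftrightarrow \lnot q2) \leftrightarrow \lnot q1)):
        (\lnot q3 \to q2): β-rule — branch into \lnot \lnot q3  //  q2.
          branch 2.2.1 (add \lnot \lnot q3):
            ((q1 \leftrightarrow \lnot q2) \leftrightarrow \lnot q1): β-rule — branch into (q1 \leftrightarrow \lnot q2), \lnot q1  //  \lnot (q1 \leftrightarrow \lnot q2), \lnot \lnot q1.
              branch 2.2.1.1 (add (q1 \leftrightarrow \lnot q2), \lnot q1):
                (q1 \leftrightarrow \lnot q2): β-rule — branch into q1, \lnot q2  //  \lnot q1, \lnot \lnot q2.
                  branch 2.2.1.1.1 (add q1, \lnot q2):
                    × closes — contains both q1 and \lnot q1.
                  branch 2.2.1.1.2 (add \lnot q1, \lnot \lnot q2):
                    × closes — contains both q2 and \lnot q2.
              branch 2.2.1.2 (add \lnot (q1 \leftrightarrow \lnot q2), \lnot \lnot q1):
                \lnot (q1 \leftrightarrow \lnot q2): β-rule — branch into q1, \lnot \lnot q2  //  \lnot q1, \lnot q2.
                  branch 2.2.1.2.1 (add q1, \lnot \lnot q2):
                    × closes — contains both q2 and \lnot q2.
                  branch 2.2.1.2.2 (add \lnot q1, \lnot q2):
                    × closes — contains both q1 and \lnot q1.
          branch 2.2.2 (add q2):
            × closes — contains both q2 and \lnot q2.
12 branches closed, 2 open.
An open branch gives a countermodel: q2=0, q3=0 (unmentioned atoms arbitrary); the premises hold there but the conclusion fails.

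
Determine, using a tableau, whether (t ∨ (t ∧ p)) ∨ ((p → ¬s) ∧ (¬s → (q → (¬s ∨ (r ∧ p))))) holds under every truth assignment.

Not valid

Assume the negation and expand:
Initial set: {F ((t ∨ (t ∧ p)) ∨ ((p → ¬s) ∧ (¬s → (q → (¬s ∨ (r ∧ p))))))}.
F ((t ∨ (t ∧ p)) ∨ ((p → ¬s) ∧ (¬s → (q → (¬s ∨ (r ∧ p)))))): α-rule — add F (t ∨ (t ∧ p)), F ((p → ¬s) ∧ (¬s → (q → (¬s ∨ (r ∧ p))))).
F (t ∨ (t ∧ p)): α-rule — add F t, F (t ∧ p).
F ((p → ¬s) ∧ (¬s → (q → (¬s ∨ (r ∧ p))))): β-rule — branch into F (p → ¬s)  //  F (¬s → (q → (¬s ∨ (r ∧ p)))).
  branch 1 (add F (p → ¬s)):
    F (p → ¬s): α-rule — add T p, F ¬s.
    F (t ∧ p): β-rule — branch into F t  //  F p.
      branch 1.1 (add F t):
        ○ open, literals {p=T, s=T, t=F}.
      branch 1.2 (add F p):
        × closes — contains both p and ¬p.
  branch 2 (add F (¬s → (q → (¬s ∨ (r ∧ p))))):
    F (¬s → (q → (¬s ∨ (r ∧ p)))): α-rule — add T ¬s, F (q → (¬s ∨ (r ∧ p))).
    F (q → (¬s ∨ (r ∧ p))): α-rule — add T q, F (¬s ∨ (r ∧ p)).
    F (¬s ∨ (r ∧ p)): α-rule — add F ¬s, F (r ∧ p).
    × closes — contains both s and ¬s.
2 branches closed, 1 open.
An open branch gives a countermodel: p=T, s=T, t=F (unmentioned atoms arbitrary); under it the original formula is false.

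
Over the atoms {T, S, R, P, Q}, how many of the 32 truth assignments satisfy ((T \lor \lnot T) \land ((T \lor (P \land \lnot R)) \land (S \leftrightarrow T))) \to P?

Initial set: {(((T \lor \lnot T) \land ((T \lor (P \land \lnot R)) \land (S \leftrightarrow T))) \to P)}.
(((T \lor \lnot T) \land ((T \lor (P \land \lnot R)) \land (S \leftrightarrow T))) \to P): β-rule — branch into \lnot ((T \lor \lnot T) \land ((T \lor (P \land \lnot R)) \land (S \leftrightarrow T)))  //  P.
  branch 1 (add \lnot ((T \lor \lnot T) \land ((T \lor (P \land \lnot R)) \land (S \leftrightarrow T)))):
    \lnot ((T \lor \lnot T) \land ((T \lor (P \land \lnot R)) \land (S \leftrightarrow T))): β-rule — branch into \lnot (T \lor \lnot T)  //  \lnot ((T \lor (P \land \lnot R)) \land (S \leftrightarrow T)).
      branch 1.1 (add \lnot (T \lor \lnot T)):
        \lnot (T \lor \lnot T): α-rule — add \lnot T, \lnot \lnot T.
        × closes — contains both T and \lnot T.
      branch 1.2 (add \lnot ((T \lor (P \land \lnot R)) \land (S \leftrightarrow T))):
        \lnot ((T \lor (P \land \lnot R)) \land (S \leftrightarrow T)): β-rule — branch into \lnot (T \lor (P \land \lnot R))  //  \lnot (S \leftrightarrow T).
          branch 1.2.1 (add \lnot (T \lor (P \land \lnot R))):
            \lnot (T \lor (P \land \lnot R)): α-rule — add \lnot T, \lnot (P \land \lnot R).
            \lnot (P \land \lnot R): β-rule — branch into \lnot P  //  \lnot \lnot R.
              branch 1.2.1.1 (add \lnot P):
                ○ open, literals {P=F, T=F}.
              branch 1.2.1.2 (add \lnot \lnot R):
                ○ open, literals {R=T, T=F}.
          branch 1.2.2 (add \lnot (S \leftrightarrow T)):
            \lnot (S \leftrightarrow T): β-rule — branch into S, \lnot T  //  \lnot S, T.
              branch 1.2.2.1 (add S, \lnot T):
                ○ open, literals {S=T, T=F}.
              branch 1.2.2.2 (add \lnot S, T):
                ○ open, literals {S=F, T=T}.
  branch 2 (add P):
    ○ open, literals {P=T}.
1 branch closed, 5 open.
Each open branch fixes some atoms; the unmentioned ones are free. Counting distinct full assignments: branch {P=F, T=F} (S, R, Q) contributes 8 new; branch {R=T, T=F} (S, P, Q) contributes 4 new; branch {S=T, T=F} (R, P, Q) contributes 2 new; branch {S=F, T=T} (R, P, Q) contributes 8 new; branch {P=T} (T, S, R, Q) contributes 6 new. Total: 28.

28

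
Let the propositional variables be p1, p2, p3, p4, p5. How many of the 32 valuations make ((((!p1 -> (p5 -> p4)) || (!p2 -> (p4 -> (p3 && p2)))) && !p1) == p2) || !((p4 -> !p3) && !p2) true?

Initial set: {(((((!p1 -> (p5 -> p4)) || (!p2 -> (p4 -> (p3 && p2)))) && !p1) == p2) || !((p4 -> !p3) && !p2))}.
(((((!p1 -> (p5 -> p4)) || (!p2 -> (p4 -> (p3 && p2)))) && !p1) == p2) || !((p4 -> !p3) && !p2)): β-rule — branch into ((((!p1 -> (p5 -> p4)) || (!p2 -> (p4 -> (p3 && p2)))) && !p1) == p2)  //  !((p4 -> !p3) && !p2).
  branch 1 (add ((((!p1 -> (p5 -> p4)) || (!p2 -> (p4 -> (p3 && p2)))) && !p1) == p2)):
    ((((!p1 -> (p5 -> p4)) || (!p2 -> (p4 -> (p3 && p2)))) && !p1) == p2): β-rule — branch into (((!p1 -> (p5 -> p4)) || (!p2 -> (p4 -> (p3 && p2)))) && !p1), p2  //  !(((!p1 -> (p5 -> p4)) || (!p2 -> (p4 -> (p3 && p2)))) && !p1), !p2.
      branch 1.1 (add (((!p1 -> (p5 -> p4)) || (!p2 -> (p4 -> (p3 && p2)))) && !p1), p2):
        (((!p1 -> (p5 -> p4)) || (!p2 -> (p4 -> (p3 && p2)))) && !p1): α-rule — add ((!p1 -> (p5 -> p4)) || (!p2 -> (p4 -> (p3 && p2)))), !p1.
        ((!p1 -> (p5 -> p4)) || (!p2 -> (p4 -> (p3 && p2)))): β-rule — branch into (!p1 -> (p5 -> p4))  //  (!p2 -> (p4 -> (p3 && p2))).
          branch 1.1.1 (add (!p1 -> (p5 -> p4))):
            (!p1 -> (p5 -> p4)): β-rule — branch into !!p1  //  (p5 -> p4).
              branch 1.1.1.1 (add !!p1):
                × closes — contains both p1 and !p1.
              branch 1.1.1.2 (add (p5 -> p4)):
                (p5 -> p4): β-rule — branch into !p5  //  p4.
                  branch 1.1.1.2.1 (add !p5):
                    ○ open, literals {p1=F, p2=T, p5=F}.
                  branch 1.1.1.2.2 (add p4):
                    ○ open, literals {p1=F, p2=T, p4=T}.
          branch 1.1.2 (add (!p2 -> (p4 -> (p3 && p2)))):
            (!p2 -> (p4 -> (p3 && p2))): β-rule — branch into !!p2  //  (p4 -> (p3 && p2)).
              branch 1.1.2.1 (add !!p2):
                ○ open, literals {p1=F, p2=T}.
              branch 1.1.2.2 (add (p4 -> (p3 && p2))):
                (p4 -> (p3 && p2)): β-rule — branch into !p4  //  (p3 && p2).
                  branch 1.1.2.2.1 (add !p4):
                    ○ open, literals {p1=F, p2=T, p4=F}.
                  branch 1.1.2.2.2 (add (p3 && p2)):
                    (p3 && p2): α-rule — add p3, p2.
                    ○ open, literals {p1=F, p2=T, p3=T}.
      branch 1.2 (add !(((!p1 -> (p5 -> p4)) || (!p2 -> (p4 -> (p3 && p2)))) && !p1), !p2):
        !(((!p1 -> (p5 -> p4)) || (!p2 -> (p4 -> (p3 && p2)))) && !p1): β-rule — branch into !((!p1 -> (p5 -> p4)) || (!p2 -> (p4 -> (p3 && p2))))  //  !!p1.
          branch 1.2.1 (add !((!p1 -> (p5 -> p4)) || (!p2 -> (p4 -> (p3 && p2))))):
            !((!p1 -> (p5 -> p4)) || (!p2 -> (p4 -> (p3 && p2)))): α-rule — add !(!p1 -> (p5 -> p4)), !(!p2 -> (p4 -> (p3 && p2))).
            !(!p1 -> (p5 -> p4)): α-rule — add !p1, !(p5 -> p4).
            !(!p2 -> (p4 -> (p3 && p2))): α-rule — add !p2, !(p4 -> (p3 && p2)).
            !(p5 -> p4): α-rule — add p5, !p4.
            !(p4 -> (p3 && p2)): α-rule — add p4, !(p3 && p2).
            × closes — contains both p4 and !p4.
          branch 1.2.2 (add !!p1):
            ○ open, literals {p1=T, p2=F}.
  branch 2 (add !((p4 -> !p3) && !p2)):
    !((p4 -> !p3) && !p2): β-rule — branch into !(p4 -> !p3)  //  !!p2.
      branch 2.1 (add !(p4 -> !p3)):
        !(p4 -> !p3): α-rule — add p4, !!p3.
        ○ open, literals {p3=T, p4=T}.
      branch 2.2 (add !!p2):
        ○ open, literals {p2=T}.
2 branches closed, 8 open.
Each open branch fixes some atoms; the unmentioned ones are free. Counting distinct full assignments: branch {p1=F, p2=T, p5=F} (p3, p4) contributes 4 new; branch {p1=F, p2=T, p4=T} (p3, p5) contributes 2 new; branch {p1=F, p2=T} (p3, p4, p5) contributes 2 new; branch {p1=F, p2=T, p4=F} (p3, p5) contributes 0 new; branch {p1=F, p2=T, p3=T} (p4, p5) contributes 0 new; branch {p1=T, p2=F} (p3, p4, p5) contributes 8 new; branch {p3=T, p4=T} (p1, p2, p5) contributes 4 new; branch {p2=T} (p1, p3, p4, p5) contributes 6 new. Total: 26.

26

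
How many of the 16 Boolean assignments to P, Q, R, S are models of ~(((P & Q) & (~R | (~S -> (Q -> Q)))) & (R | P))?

Initial set: {~(((P & Q) & (~R | (~S -> (Q -> Q)))) & (R | P))}.
~(((P & Q) & (~R | (~S -> (Q -> Q)))) & (R | P)): β-rule — branch into ~((P & Q) & (~R | (~S -> (Q -> Q))))  //  ~(R | P).
  branch 1 (add ~((P & Q) & (~R | (~S -> (Q -> Q))))):
    ~((P & Q) & (~R | (~S -> (Q -> Q)))): β-rule — branch into ~(P & Q)  //  ~(~R | (~S -> (Q -> Q))).
      branch 1.1 (add ~(P & Q)):
        ~(P & Q): β-rule — branch into ~P  //  ~Q.
          branch 1.1.1 (add ~P):
            ○ open, literals {P=F}.
          branch 1.1.2 (add ~Q):
            ○ open, literals {Q=F}.
      branch 1.2 (add ~(~R | (~S -> (Q -> Q)))):
        ~(~R | (~S -> (Q -> Q))): α-rule — add ~~R, ~(~S -> (Q -> Q)).
        ~(~S -> (Q -> Q)): α-rule — add ~S, ~(Q -> Q).
        ~(Q -> Q): α-rule — add Q, ~Q.
        × closes — contains both Q and ~Q.
  branch 2 (add ~(R | P)):
    ~(R | P): α-rule — add ~R, ~P.
    ○ open, literals {P=F, R=F}.
1 branch closed, 3 open.
Each open branch fixes some atoms; the unmentioned ones are free. Counting distinct full assignments: branch {P=F} (Q, R, S) contributes 8 new; branch {Q=F} (P, R, S) contributes 4 new; branch {P=F, R=F} (Q, S) contributes 0 new. Total: 12.

12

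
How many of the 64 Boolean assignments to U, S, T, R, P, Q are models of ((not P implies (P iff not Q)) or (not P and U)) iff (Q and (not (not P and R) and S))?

Initial set: {T (((not P implies (P iff not Q)) or (not P and U)) iff (Q and (not (not P and R) and S)))}.
T (((not P implies (P iff not Q)) or (not P and U)) iff (Q and (not (not P and R) and S))): β-rule — branch into T ((not P implies (P iff not Q)) or (not P and U)), T (Q and (not (not P and R) and S))  //  F ((not P implies (P iff not Q)) or (not P and U)), F (Q and (not (not P and R) and S)).
  branch 1 (add T ((not P implies (P iff not Q)) or (not P and U)), T (Q and (not (not P and R) and S))):
    T (Q and (not (not P and R) and S)): α-rule — add T Q, T (not (not P and R) and S).
    T (not (not P and R) and S): α-rule — add T not (not P and R), T S.
    T ((not P implies (P iff not Q)) or (not P and U)): β-rule — branch into T (not P implies (P iff not Q))  //  T (not P and U).
      branch 1.1 (add T (not P implies (P iff not Q))):
        T not (not P and R): β-rule — branch into F not P  //  F R.
          branch 1.1.1 (add F not P):
            T (not P implies (P iff not Q)): β-rule — branch into F not P  //  T (P iff not Q).
              branch 1.1.1.1 (add F not P):
                ○ open, literals {P=1, Q=1, S=1}.
              branch 1.1.1.2 (add T (P iff not Q)):
                T (P iff not Q): β-rule — branch into T P, T not Q  //  F P, F not Q.
                  branch 1.1.1.2.1 (add T P, T not Q):
                    × closes — contains both Q and not Q.
                  branch 1.1.1.2.2 (add F P, F not Q):
                    × closes — contains both P and not P.
          branch 1.1.2 (add F R):
            T (not P implies (P iff not Q)): β-rule — branch into F not P  //  T (P iff not Q).
              branch 1.1.2.1 (add F not P):
                ○ open, literals {P=1, Q=1, R=0, S=1}.
              branch 1.1.2.2 (add T (P iff not Q)):
                T (P iff not Q): β-rule — branch into T P, T not Q  //  F P, F not Q.
                  branch 1.1.2.2.1 (add T P, T not Q):
                    × closes — contains both Q and not Q.
                  branch 1.1.2.2.2 (add F P, F not Q):
                    ○ open, literals {P=0, Q=1, R=0, S=1}.
      branch 1.2 (add T (not P and U)):
        T (not P and U): α-rule — add T not P, T U.
        T not (not P and R): β-rule — branch into F not P  //  F R.
          branch 1.2.1 (add F not P):
            × closes — contains both P and not P.
          branch 1.2.2 (add F R):
            ○ open, literals {P=0, Q=1, R=0, S=1, U=1}.
  branch 2 (add F ((not P implies (P iff not Q)) or (not P and U)), F (Q and (not (not P and R) and S))):
    F ((not P implies (P iff not Q)) or (not P and U)): α-rule — add F (not P implies (P iff not Q)), F (not P and U).
    F (not P implies (P iff not Q)): α-rule — add T not P, F (P iff not Q).
    F (Q and (not (not P and R) and S)): β-rule — branch into F Q  //  F (not (not P and R) and S).
      branch 2.1 (add F Q):
        F (not P and U): β-rule — branch into F not P  //  F U.
          branch 2.1.1 (add F not P):
            × closes — contains both P and not P.
          branch 2.1.2 (add F U):
            F (P iff not Q): β-rule — branch into T P, F not Q  //  F P, T not Q.
              branch 2.1.2.1 (add T P, F not Q):
                × closes — contains both P and not P.
              branch 2.1.2.2 (add F P, T not Q):
                ○ open, literals {P=0, Q=0, U=0}.
      branch 2.2 (add F (not (not P and R) and S)):
        F (not P and U): β-rule — branch into F not P  //  F U.
          branch 2.2.1 (add F not P):
            × closes — contains both P and not P.
          branch 2.2.2 (add F U):
            F (P iff not Q): β-rule — branch into T P, F not Q  //  F P, T not Q.
              branch 2.2.2.1 (add T P, F not Q):
                × closes — contains both P and not P.
              branch 2.2.2.2 (add F P, T not Q):
                F (not (not P and R) and S): β-rule — branch into F not (not P and R)  //  F S.
                  branch 2.2.2.2.1 (add F not (not P and R)):
                    F not (not P and R): α-rule — add T not P, T R.
                    ○ open, literals {P=0, Q=0, R=1, U=0}.
                  branch 2.2.2.2.2 (add F S):
                    ○ open, literals {P=0, Q=0, S=0, U=0}.
8 branches closed, 7 open.
Each open branch fixes some atoms; the unmentioned ones are free. Counting distinct full assignments: branch {P=1, Q=1, S=1} (U, T, R) contributes 8 new; branch {P=1, Q=1, R=0, S=1} (U, T) contributes 0 new; branch {P=0, Q=1, R=0, S=1} (U, T) contributes 4 new; branch {P=0, Q=1, R=0, S=1, U=1} (T) contributes 0 new; branch {P=0, Q=0, U=0} (S, T, R) contributes 8 new; branch {P=0, Q=0, R=1, U=0} (S, T) contributes 0 new; branch {P=0, Q=0, S=0, U=0} (T, R) contributes 0 new. Total: 20.

20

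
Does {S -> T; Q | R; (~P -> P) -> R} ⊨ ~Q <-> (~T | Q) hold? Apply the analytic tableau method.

Initial set: {(S -> T); (Q | R); ((~P -> P) -> R); ~(~Q <-> (~T | Q))}.
(S -> T): β-rule — branch into ~S  //  T.
  branch 1 (add ~S):
    (Q | R): β-rule — branch into Q  //  R.
      branch 1.1 (add Q):
        ((~P -> P) -> R): β-rule — branch into ~(~P -> P)  //  R.
          branch 1.1.1 (add ~(~P -> P)):
            ~(~P -> P): α-rule — add ~P, ~P.
            ~(~Q <-> (~T | Q)): β-rule — branch into ~Q, ~(~T | Q)  //  ~~Q, (~T | Q).
              branch 1.1.1.1 (add ~Q, ~(~T | Q)):
                × closes — contains both Q and ~Q.
              branch 1.1.1.2 (add ~~Q, (~T | Q)):
                (~T | Q): β-rule — branch into ~T  //  Q.
                  branch 1.1.1.2.1 (add ~T):
                    ○ open, literals {P=0, Q=1, S=0, T=0}.
                  branch 1.1.1.2.2 (add Q):
                    ○ open, literals {P=0, Q=1, S=0}.
          branch 1.1.2 (add R):
            ~(~Q <-> (~T | Q)): β-rule — branch into ~Q, ~(~T | Q)  //  ~~Q, (~T | Q).
              branch 1.1.2.1 (add ~Q, ~(~T | Q)):
                × closes — contains both Q and ~Q.
              branch 1.1.2.2 (add ~~Q, (~T | Q)):
                (~T | Q): β-rule — branch into ~T  //  Q.
                  branch 1.1.2.2.1 (add ~T):
                    ○ open, literals {Q=1, R=1, S=0, T=0}.
                  branch 1.1.2.2.2 (add Q):
                    ○ open, literals {Q=1, R=1, S=0}.
      branch 1.2 (add R):
        ((~P -> P) -> R): β-rule — branch into ~(~P -> P)  //  R.
          branch 1.2.1 (add ~(~P -> P)):
            ~(~P -> P): α-rule — add ~P, ~P.
            ~(~Q <-> (~T | Q)): β-rule — branch into ~Q, ~(~T | Q)  //  ~~Q, (~T | Q).
              branch 1.2.1.1 (add ~Q, ~(~T | Q)):
                ~(~T | Q): α-rule — add ~~T, ~Q.
                ○ open, literals {P=0, Q=0, R=1, S=0, T=1}.
              branch 1.2.1.2 (add ~~Q, (~T | Q)):
                (~T | Q): β-rule — branch into ~T  //  Q.
                  branch 1.2.1.2.1 (add ~T):
                    ○ open, literals {P=0, Q=1, R=1, S=0, T=0}.
                  branch 1.2.1.2.2 (add Q):
                    ○ open, literals {P=0, Q=1, R=1, S=0}.
          branch 1.2.2 (add R):
            ~(~Q <-> (~T | Q)): β-rule — branch into ~Q, ~(~T | Q)  //  ~~Q, (~T | Q).
              branch 1.2.2.1 (add ~Q, ~(~T | Q)):
                ~(~T | Q): α-rule — add ~~T, ~Q.
                ○ open, literals {Q=0, R=1, S=0, T=1}.
              branch 1.2.2.2 (add ~~Q, (~T | Q)):
                (~T | Q): β-rule — branch into ~T  //  Q.
                  branch 1.2.2.2.1 (add ~T):
                    ○ open, literals {Q=1, R=1, S=0, T=0}.
                  branch 1.2.2.2.2 (add Q):
                    ○ open, literals {Q=1, R=1, S=0}.
  branch 2 (add T):
    (Q | R): β-rule — branch into Q  //  R.
      branch 2.1 (add Q):
        ((~P -> P) -> R): β-rule — branch into ~(~P -> P)  //  R.
          branch 2.1.1 (add ~(~P -> P)):
            ~(~P -> P): α-rule — add ~P, ~P.
            ~(~Q <-> (~T | Q)): β-rule — branch into ~Q, ~(~T | Q)  //  ~~Q, (~T | Q).
              branch 2.1.1.1 (add ~Q, ~(~T | Q)):
                × closes — contains both Q and ~Q.
              branch 2.1.1.2 (add ~~Q, (~T | Q)):
                (~T | Q): β-rule — branch into ~T  //  Q.
                  branch 2.1.1.2.1 (add ~T):
                    × closes — contains both T and ~T.
                  branch 2.1.1.2.2 (add Q):
                    ○ open, literals {P=0, Q=1, T=1}.
          branch 2.1.2 (add R):
            ~(~Q <-> (~T | Q)): β-rule — branch into ~Q, ~(~T | Q)  //  ~~Q, (~T | Q).
              branch 2.1.2.1 (add ~Q, ~(~T | Q)):
                × closes — contains both Q and ~Q.
              branch 2.1.2.2 (add ~~Q, (~T | Q)):
                (~T | Q): β-rule — branch into ~T  //  Q.
                  branch 2.1.2.2.1 (add ~T):
                    × closes — contains both T and ~T.
                  branch 2.1.2.2.2 (add Q):
                    ○ open, literals {Q=1, R=1, T=1}.
      branch 2.2 (add R):
        ((~P -> P) -> R): β-rule — branch into ~(~P -> P)  //  R.
          branch 2.2.1 (add ~(~P -> P)):
            ~(~P -> P): α-rule — add ~P, ~P.
            ~(~Q <-> (~T | Q)): β-rule — branch into ~Q, ~(~T | Q)  //  ~~Q, (~T | Q).
              branch 2.2.1.1 (add ~Q, ~(~T | Q)):
                ~(~T | Q): α-rule — add ~~T, ~Q.
                ○ open, literals {P=0, Q=0, R=1, T=1}.
              branch 2.2.1.2 (add ~~Q, (~T | Q)):
                (~T | Q): β-rule — branch into ~T  //  Q.
                  branch 2.2.1.2.1 (add ~T):
                    × closes — contains both T and ~T.
                  branch 2.2.1.2.2 (add Q):
                    ○ open, literals {P=0, Q=1, R=1, T=1}.
          branch 2.2.2 (add R):
            ~(~Q <-> (~T | Q)): β-rule — branch into ~Q, ~(~T | Q)  //  ~~Q, (~T | Q).
              branch 2.2.2.1 (add ~Q, ~(~T | Q)):
                ~(~T | Q): α-rule — add ~~T, ~Q.
                ○ open, literals {Q=0, R=1, T=1}.
              branch 2.2.2.2 (add ~~Q, (~T | Q)):
                (~T | Q): β-rule — branch into ~T  //  Q.
                  branch 2.2.2.2.1 (add ~T):
                    × closes — contains both T and ~T.
                  branch 2.2.2.2.2 (add Q):
                    ○ open, literals {Q=1, R=1, T=1}.
8 branches closed, 16 open.
An open branch gives a countermodel: P=0, Q=1, S=0, T=0 (unmentioned atoms arbitrary); the premises hold there but the conclusion fails.

No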